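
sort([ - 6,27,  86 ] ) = [-6 , 27,86]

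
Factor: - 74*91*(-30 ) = 202020  =  2^2 *3^1*5^1*7^1*13^1*37^1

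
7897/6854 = 53/46 = 1.15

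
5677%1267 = 609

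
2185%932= 321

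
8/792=1/99  =  0.01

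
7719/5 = 1543 +4/5 = 1543.80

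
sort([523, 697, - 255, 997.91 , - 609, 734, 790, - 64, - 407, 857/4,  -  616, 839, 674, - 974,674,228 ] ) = [-974, - 616, - 609, - 407, - 255  ,- 64, 857/4,228, 523,674,674  ,  697,734, 790, 839,997.91]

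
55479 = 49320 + 6159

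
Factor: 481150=2^1*5^2*9623^1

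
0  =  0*181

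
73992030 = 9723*7610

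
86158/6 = 14359 +2/3 = 14359.67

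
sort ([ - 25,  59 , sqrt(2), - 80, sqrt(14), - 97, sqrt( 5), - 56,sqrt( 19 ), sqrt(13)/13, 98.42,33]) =[ - 97, - 80, - 56, - 25,  sqrt( 13 )/13, sqrt(2),sqrt (5),sqrt( 14 ), sqrt( 19),33,  59, 98.42]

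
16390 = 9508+6882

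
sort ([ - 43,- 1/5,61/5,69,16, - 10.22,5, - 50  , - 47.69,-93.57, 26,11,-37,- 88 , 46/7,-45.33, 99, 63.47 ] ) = [ - 93.57, - 88, - 50, - 47.69  , - 45.33, -43 , - 37,-10.22,-1/5, 5, 46/7,11 , 61/5,16,26, 63.47,69,99] 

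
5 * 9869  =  49345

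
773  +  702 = 1475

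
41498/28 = 1482 + 1/14 = 1482.07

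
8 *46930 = 375440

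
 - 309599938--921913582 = 612313644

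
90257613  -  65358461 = 24899152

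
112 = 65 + 47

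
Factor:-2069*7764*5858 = - 94101248328 = - 2^3*3^1* 29^1*101^1*647^1*2069^1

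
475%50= 25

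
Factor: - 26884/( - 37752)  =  2^(- 1) * 3^ ( - 1)* 11^( - 1)*47^1  =  47/66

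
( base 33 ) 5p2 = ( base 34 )5eg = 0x1880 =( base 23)bjg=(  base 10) 6272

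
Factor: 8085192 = 2^3*3^1*137^1*2459^1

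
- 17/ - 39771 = 17/39771 = 0.00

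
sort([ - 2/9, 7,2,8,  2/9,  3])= [-2/9, 2/9,2, 3, 7 , 8]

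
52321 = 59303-6982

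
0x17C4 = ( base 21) DGF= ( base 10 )6084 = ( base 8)13704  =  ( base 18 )10e0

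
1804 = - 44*(-41)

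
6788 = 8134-1346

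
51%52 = 51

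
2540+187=2727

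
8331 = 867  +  7464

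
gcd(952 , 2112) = 8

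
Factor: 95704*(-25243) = -2^3*7^1 * 1709^1*25243^1 = - 2415856072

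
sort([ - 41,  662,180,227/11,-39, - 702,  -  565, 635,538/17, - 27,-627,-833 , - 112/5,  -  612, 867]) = [ - 833, - 702 ,- 627,  -  612, - 565,-41, - 39,-27, - 112/5,227/11,538/17,180,635,662, 867]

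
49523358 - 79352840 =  - 29829482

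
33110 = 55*602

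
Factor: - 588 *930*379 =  - 2^3*3^2 * 5^1*7^2*31^1 * 379^1 = - 207252360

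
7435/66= 112 + 43/66 = 112.65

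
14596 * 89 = 1299044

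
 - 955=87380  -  88335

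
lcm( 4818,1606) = 4818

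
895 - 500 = 395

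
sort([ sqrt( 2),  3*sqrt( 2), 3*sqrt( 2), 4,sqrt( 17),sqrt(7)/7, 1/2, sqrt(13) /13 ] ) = [ sqrt( 13) /13,sqrt(7 ) /7, 1/2, sqrt(2), 4,sqrt( 17),3*sqrt( 2), 3*sqrt (2) ] 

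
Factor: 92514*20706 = 2^2* 3^2*7^1*17^2 * 29^1*907^1 = 1915594884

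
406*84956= 34492136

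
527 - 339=188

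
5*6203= 31015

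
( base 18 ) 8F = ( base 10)159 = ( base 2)10011111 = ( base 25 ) 69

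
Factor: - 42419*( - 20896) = 886387424= 2^5*13^2*251^1*653^1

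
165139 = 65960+99179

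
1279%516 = 247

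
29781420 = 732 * 40685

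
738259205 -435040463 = 303218742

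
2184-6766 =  - 4582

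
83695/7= 11956 + 3/7 = 11956.43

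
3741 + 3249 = 6990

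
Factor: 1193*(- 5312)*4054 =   -  2^7*83^1*1193^1*2027^1 = - 25691073664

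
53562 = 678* 79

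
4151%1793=565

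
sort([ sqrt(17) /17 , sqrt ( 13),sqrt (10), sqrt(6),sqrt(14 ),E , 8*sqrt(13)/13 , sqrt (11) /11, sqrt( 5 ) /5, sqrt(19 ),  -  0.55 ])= [- 0.55 , sqrt(17 ) /17,sqrt(11 )/11,sqrt ( 5) /5, 8 *sqrt ( 13 ) /13,sqrt(6) , E,sqrt( 10),  sqrt (13 ),sqrt(14), sqrt(19) ]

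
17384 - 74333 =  - 56949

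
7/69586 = 7/69586=0.00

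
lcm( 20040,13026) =260520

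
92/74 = 46/37 = 1.24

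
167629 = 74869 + 92760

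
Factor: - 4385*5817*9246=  - 2^1 * 3^2*5^1*7^1*23^1*67^1*277^1*877^1 = -  235842761070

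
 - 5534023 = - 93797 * 59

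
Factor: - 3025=- 5^2*11^2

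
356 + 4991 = 5347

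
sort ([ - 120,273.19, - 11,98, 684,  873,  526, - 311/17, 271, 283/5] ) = [ - 120, - 311/17, - 11, 283/5,98, 271, 273.19,526,  684,873] 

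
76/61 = 76/61 = 1.25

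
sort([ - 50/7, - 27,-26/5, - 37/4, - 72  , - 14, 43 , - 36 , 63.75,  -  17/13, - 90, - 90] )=[ - 90,  -  90, - 72, - 36, - 27, - 14, - 37/4,-50/7,-26/5, - 17/13,  43,63.75] 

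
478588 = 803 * 596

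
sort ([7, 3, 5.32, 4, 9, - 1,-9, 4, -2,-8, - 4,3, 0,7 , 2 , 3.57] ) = [  -  9,  -  8,- 4, - 2,-1, 0,2, 3,3,3.57, 4, 4,5.32,  7, 7,9 ] 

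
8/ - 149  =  -8/149 = - 0.05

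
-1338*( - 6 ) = 8028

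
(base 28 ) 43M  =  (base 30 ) 3i2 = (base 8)6252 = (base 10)3242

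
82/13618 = 41/6809= 0.01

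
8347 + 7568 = 15915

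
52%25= 2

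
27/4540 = 27/4540  =  0.01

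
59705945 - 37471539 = 22234406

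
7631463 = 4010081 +3621382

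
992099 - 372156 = 619943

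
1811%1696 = 115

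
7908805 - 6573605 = 1335200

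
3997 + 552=4549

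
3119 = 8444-5325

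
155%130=25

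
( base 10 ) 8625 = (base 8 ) 20661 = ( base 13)3c06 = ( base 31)8u7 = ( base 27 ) bmc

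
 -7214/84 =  - 3607/42 = - 85.88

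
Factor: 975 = 3^1*5^2*13^1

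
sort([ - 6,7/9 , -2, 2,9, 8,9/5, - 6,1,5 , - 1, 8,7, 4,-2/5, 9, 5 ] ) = [  -  6,-6, - 2, - 1,-2/5, 7/9,1,9/5, 2,4, 5,5, 7,8,8,  9 , 9 ] 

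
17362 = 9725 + 7637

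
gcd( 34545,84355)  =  5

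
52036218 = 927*56134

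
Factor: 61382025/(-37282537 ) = -3^2*5^2 * 272809^1 * 37282537^( - 1 )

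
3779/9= 3779/9  =  419.89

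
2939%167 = 100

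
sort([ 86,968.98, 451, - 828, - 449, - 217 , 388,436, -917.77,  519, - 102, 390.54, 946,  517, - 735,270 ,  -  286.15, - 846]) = [- 917.77, - 846, - 828, - 735,-449, - 286.15, -217, - 102,86, 270,388,390.54,436, 451,  517,519,946,968.98]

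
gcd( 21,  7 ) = 7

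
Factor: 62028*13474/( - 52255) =-2^3*3^2*5^(- 1 )*7^(  -  1 ) * 1493^(-1)*1723^1* 6737^1 = -835765272/52255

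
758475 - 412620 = 345855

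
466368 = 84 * 5552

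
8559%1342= 507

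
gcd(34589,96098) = 1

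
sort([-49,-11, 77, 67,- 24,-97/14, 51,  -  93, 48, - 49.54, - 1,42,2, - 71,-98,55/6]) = [ - 98 ,-93, - 71, - 49.54, - 49,-24,- 11, - 97/14, - 1, 2, 55/6, 42, 48,51,67, 77 ] 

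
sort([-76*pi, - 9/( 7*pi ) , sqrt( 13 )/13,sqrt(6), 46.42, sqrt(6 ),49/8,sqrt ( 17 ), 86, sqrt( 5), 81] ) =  [ - 76*pi,-9/( 7 * pi), sqrt( 13) /13, sqrt (5 ), sqrt(  6),sqrt (6), sqrt( 17), 49/8, 46.42, 81, 86] 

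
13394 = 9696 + 3698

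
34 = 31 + 3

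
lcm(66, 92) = 3036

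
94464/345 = 31488/115 = 273.81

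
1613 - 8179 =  - 6566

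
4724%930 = 74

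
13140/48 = 1095/4  =  273.75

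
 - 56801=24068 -80869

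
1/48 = 1/48 =0.02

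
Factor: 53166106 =2^1* 7^1*17^1 * 29^1*7703^1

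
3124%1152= 820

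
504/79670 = 252/39835 = 0.01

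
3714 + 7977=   11691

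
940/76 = 235/19= 12.37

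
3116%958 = 242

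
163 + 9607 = 9770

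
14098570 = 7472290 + 6626280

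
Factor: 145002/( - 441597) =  - 2^1*11^1*67^( - 1) = -22/67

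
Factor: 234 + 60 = 2^1*3^1*7^2 = 294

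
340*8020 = 2726800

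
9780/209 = 9780/209 = 46.79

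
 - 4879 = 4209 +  - 9088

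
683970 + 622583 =1306553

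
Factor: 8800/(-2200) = - 2^2 =- 4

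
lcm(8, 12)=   24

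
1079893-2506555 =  - 1426662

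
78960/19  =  78960/19 = 4155.79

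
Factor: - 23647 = -13^1*17^1*107^1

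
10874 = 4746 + 6128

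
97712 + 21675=119387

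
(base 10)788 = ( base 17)2c6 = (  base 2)1100010100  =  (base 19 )239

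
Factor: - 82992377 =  - 13^1 * 761^1*8389^1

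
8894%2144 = 318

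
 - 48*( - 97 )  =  4656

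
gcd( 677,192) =1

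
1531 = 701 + 830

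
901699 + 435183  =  1336882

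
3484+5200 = 8684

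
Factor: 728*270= 2^4*3^3 * 5^1 * 7^1*13^1 =196560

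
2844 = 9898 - 7054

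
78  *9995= 779610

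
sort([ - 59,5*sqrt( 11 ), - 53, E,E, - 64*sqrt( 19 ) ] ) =[ - 64*sqrt (19 ),-59, - 53,E, E,5*sqrt(11)]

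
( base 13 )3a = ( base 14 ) 37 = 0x31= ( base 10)49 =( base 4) 301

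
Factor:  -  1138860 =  - 2^2 * 3^4*5^1*19^1 * 37^1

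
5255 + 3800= 9055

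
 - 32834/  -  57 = 576  +  2/57   =  576.04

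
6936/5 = 1387 + 1/5 =1387.20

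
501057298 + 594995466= 1096052764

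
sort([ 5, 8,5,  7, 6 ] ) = [ 5,5,6,7,8 ] 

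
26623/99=26623/99 = 268.92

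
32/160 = 1/5 = 0.20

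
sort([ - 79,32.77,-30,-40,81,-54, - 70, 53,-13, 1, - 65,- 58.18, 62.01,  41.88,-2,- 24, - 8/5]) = [-79,- 70, - 65,-58.18, - 54, - 40, -30,-24, - 13, - 2,-8/5 , 1,32.77,41.88,53,62.01, 81] 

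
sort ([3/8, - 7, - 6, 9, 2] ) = [ - 7, - 6, 3/8,2, 9]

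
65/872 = 65/872  =  0.07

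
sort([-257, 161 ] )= [-257,161 ]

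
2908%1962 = 946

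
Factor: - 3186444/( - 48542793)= 1062148/16180931 =2^2*13^(-1 )*131^1*2027^1*1244687^(-1) 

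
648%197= 57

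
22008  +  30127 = 52135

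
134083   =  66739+67344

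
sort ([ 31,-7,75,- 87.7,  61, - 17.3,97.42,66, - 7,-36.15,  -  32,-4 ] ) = [-87.7, - 36.15, - 32,-17.3,-7,-7,-4,31,61,66,75 , 97.42 ] 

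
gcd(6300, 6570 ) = 90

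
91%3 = 1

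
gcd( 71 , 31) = 1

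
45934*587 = 26963258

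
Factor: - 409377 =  - 3^1*17^1* 23^1*349^1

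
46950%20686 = 5578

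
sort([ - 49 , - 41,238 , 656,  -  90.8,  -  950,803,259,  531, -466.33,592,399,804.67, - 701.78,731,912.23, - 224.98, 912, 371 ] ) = [ - 950, - 701.78,-466.33 , - 224.98,  -  90.8 ,-49,  -  41,238, 259,371, 399, 531,592, 656, 731,803,804.67,912, 912.23] 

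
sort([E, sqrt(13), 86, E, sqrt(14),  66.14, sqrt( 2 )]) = [sqrt(2 ),  E,  E , sqrt( 13),sqrt(14), 66.14,86 ]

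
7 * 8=56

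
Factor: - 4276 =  - 2^2*1069^1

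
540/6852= 45/571= 0.08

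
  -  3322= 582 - 3904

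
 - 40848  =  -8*5106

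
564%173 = 45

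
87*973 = 84651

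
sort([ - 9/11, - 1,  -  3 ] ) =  [ - 3, - 1, - 9/11 ] 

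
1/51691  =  1/51691 = 0.00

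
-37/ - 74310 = 37/74310 = 0.00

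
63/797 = 63/797=0.08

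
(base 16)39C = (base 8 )1634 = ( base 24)1ec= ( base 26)19e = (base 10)924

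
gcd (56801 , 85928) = 1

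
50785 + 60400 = 111185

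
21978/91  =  21978/91 = 241.52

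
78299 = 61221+17078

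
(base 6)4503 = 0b10000010111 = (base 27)1bl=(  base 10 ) 1047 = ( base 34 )UR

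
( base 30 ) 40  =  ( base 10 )120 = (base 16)78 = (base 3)11110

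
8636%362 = 310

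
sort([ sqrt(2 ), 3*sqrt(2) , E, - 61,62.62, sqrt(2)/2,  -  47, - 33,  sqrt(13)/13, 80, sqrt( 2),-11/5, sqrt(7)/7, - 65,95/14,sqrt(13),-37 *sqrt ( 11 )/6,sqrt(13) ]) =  [  -  65,-61, - 47,-33,  -  37*sqrt( 11)/6,-11/5,sqrt(13 ) /13, sqrt(7)/7, sqrt(2) /2,sqrt(2), sqrt ( 2),  E,sqrt(13),  sqrt( 13),3*sqrt(2),  95/14,  62.62,  80 ] 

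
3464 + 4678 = 8142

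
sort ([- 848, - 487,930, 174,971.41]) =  [ - 848, - 487, 174,930,  971.41 ] 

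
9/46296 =1/5144 = 0.00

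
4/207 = 4/207 = 0.02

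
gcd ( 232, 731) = 1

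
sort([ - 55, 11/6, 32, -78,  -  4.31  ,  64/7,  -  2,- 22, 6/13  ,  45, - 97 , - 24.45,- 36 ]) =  [ - 97, - 78, - 55, - 36, - 24.45, - 22 , - 4.31, - 2, 6/13, 11/6, 64/7, 32  ,  45]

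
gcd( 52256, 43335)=1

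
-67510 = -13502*5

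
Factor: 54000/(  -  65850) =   -  2^3*3^2*5^1*439^( - 1) = - 360/439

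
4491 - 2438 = 2053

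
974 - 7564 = -6590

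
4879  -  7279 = - 2400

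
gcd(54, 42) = 6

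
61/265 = 61/265= 0.23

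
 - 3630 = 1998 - 5628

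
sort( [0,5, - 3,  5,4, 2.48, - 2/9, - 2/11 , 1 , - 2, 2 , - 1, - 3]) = [ - 3, - 3 , - 2, - 1, - 2/9, - 2/11,0, 1,  2,2.48, 4,5,5]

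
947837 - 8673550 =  - 7725713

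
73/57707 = 73/57707 = 0.00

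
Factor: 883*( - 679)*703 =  - 421488571 = - 7^1*19^1*37^1*97^1*883^1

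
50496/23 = 2195 +11/23 = 2195.48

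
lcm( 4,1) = 4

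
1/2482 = 1/2482 = 0.00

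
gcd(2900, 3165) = 5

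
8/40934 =4/20467  =  0.00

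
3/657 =1/219 = 0.00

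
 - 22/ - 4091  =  22/4091 = 0.01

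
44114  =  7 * 6302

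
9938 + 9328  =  19266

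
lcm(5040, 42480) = 297360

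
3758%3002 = 756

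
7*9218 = 64526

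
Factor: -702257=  - 702257^1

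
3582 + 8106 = 11688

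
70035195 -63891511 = 6143684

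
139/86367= 139/86367 =0.00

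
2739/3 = 913= 913.00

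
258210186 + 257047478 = 515257664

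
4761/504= 9+25/56 = 9.45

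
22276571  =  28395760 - 6119189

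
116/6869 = 116/6869 = 0.02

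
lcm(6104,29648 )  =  207536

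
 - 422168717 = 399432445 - 821601162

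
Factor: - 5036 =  - 2^2*1259^1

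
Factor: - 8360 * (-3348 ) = 27989280 = 2^5*3^3 * 5^1*11^1 * 19^1*31^1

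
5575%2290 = 995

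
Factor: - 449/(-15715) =1/35 =5^(  -  1 )*7^(-1 ) 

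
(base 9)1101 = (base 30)r1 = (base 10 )811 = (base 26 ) 155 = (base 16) 32B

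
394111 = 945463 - 551352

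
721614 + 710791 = 1432405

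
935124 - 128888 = 806236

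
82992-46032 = 36960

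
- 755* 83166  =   - 62790330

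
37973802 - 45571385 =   -  7597583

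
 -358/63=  - 6  +  20/63 = -5.68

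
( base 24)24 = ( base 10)52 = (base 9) 57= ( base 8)64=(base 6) 124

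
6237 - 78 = 6159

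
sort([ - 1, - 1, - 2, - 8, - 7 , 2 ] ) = [ - 8, - 7, - 2, - 1, - 1,2]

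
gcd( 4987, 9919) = 1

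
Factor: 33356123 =83^1*479^1*839^1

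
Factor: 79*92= 7268 = 2^2 * 23^1*79^1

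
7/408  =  7/408 = 0.02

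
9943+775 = 10718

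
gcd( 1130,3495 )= 5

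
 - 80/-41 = 80/41 = 1.95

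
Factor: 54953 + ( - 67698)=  -5^1 *2549^1 = - 12745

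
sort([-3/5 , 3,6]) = [-3/5,  3,6 ]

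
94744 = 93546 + 1198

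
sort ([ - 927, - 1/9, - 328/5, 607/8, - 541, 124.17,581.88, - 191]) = [ - 927, - 541, - 191,  -  328/5, - 1/9,607/8,124.17,  581.88] 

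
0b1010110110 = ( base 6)3114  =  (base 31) mc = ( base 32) lm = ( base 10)694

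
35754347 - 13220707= 22533640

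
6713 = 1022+5691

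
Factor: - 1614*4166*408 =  - 2743360992 = - 2^5*3^2 * 17^1*269^1*2083^1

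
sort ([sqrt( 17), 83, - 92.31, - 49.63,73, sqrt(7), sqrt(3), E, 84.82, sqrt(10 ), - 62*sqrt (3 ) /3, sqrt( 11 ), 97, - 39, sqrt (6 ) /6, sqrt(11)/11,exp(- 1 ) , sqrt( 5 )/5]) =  [-92.31, - 49.63,-39,- 62  *  sqrt(3) /3,  sqrt(11 )/11,exp(  -  1),sqrt(6 )/6, sqrt(5)/5, sqrt(3),sqrt( 7),E,sqrt(10), sqrt(11),sqrt(17 ),73,83,84.82, 97] 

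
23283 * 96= 2235168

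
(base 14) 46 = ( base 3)2022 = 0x3E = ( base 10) 62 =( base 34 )1s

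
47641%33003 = 14638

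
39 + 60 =99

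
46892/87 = 46892/87 = 538.99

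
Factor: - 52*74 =-3848 = -2^3*13^1 * 37^1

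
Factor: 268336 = 2^4*31^1*541^1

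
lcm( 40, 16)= 80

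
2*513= 1026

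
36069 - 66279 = -30210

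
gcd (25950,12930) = 30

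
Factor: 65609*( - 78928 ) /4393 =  - 2^4*23^( - 1)*191^ ( - 1)*4933^1*65609^1 = - 5178387152/4393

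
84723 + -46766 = 37957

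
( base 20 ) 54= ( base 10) 104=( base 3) 10212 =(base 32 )38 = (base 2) 1101000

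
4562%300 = 62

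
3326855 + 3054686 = 6381541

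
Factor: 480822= 2^1*3^1*127^1*631^1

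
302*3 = 906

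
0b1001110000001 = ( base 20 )C9D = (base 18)f77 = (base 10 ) 4993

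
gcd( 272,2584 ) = 136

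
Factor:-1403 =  - 23^1*61^1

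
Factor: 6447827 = 853^1*7559^1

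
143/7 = 20 + 3/7 = 20.43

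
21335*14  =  298690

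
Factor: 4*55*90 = 19800 = 2^3*3^2*5^2*11^1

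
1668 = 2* 834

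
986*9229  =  9099794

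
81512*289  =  23556968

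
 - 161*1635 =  - 263235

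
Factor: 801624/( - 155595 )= - 2^3 *5^( - 1)*11^ ( - 1)*23^(- 1 )*41^( - 1)*127^1*263^1 =-267208/51865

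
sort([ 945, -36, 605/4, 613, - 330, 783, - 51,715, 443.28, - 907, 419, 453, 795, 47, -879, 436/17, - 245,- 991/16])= [-907,-879 , - 330,-245, - 991/16, - 51, - 36,436/17,47,605/4,419,443.28, 453, 613, 715, 783, 795, 945]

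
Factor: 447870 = 2^1 * 3^1*5^1*14929^1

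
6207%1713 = 1068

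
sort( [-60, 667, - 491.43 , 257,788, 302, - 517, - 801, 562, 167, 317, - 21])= [ - 801, - 517, - 491.43,-60,  -  21, 167, 257, 302,317, 562  ,  667,788]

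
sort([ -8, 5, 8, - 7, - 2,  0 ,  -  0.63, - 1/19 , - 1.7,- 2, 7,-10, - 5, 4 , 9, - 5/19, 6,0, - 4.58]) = [-10,-8,-7,  -  5, - 4.58, - 2 , - 2,-1.7,  -  0.63, - 5/19, - 1/19, 0,0, 4, 5 , 6,7,8, 9] 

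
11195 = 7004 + 4191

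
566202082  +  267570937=833773019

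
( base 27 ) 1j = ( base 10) 46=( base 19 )28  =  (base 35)1b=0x2e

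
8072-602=7470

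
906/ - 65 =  - 14 + 4/65 = -  13.94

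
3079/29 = 3079/29=106.17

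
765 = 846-81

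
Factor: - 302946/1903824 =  - 2^( - 3)*3^( - 3)*7^1*13^( - 1)*113^(- 1 )*7213^1=   - 50491/317304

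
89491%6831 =688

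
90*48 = 4320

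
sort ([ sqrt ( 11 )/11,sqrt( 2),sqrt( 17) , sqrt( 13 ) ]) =[ sqrt( 11)/11,  sqrt( 2),sqrt( 13), sqrt (17)] 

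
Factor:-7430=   -2^1*5^1*743^1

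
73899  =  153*483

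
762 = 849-87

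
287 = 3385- 3098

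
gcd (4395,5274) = 879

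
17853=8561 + 9292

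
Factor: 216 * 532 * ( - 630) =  - 2^6*3^5*5^1*7^2* 19^1 = - 72394560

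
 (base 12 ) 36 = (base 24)1i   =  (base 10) 42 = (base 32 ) 1a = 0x2A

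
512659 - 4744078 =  - 4231419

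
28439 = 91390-62951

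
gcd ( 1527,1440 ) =3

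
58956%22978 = 13000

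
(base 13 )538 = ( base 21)20A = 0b1101111100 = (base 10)892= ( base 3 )1020001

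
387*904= 349848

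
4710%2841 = 1869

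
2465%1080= 305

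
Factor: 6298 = 2^1*47^1*67^1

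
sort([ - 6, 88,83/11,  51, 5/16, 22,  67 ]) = [- 6, 5/16,83/11, 22,51, 67, 88]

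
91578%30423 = 309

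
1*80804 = 80804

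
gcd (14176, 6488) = 8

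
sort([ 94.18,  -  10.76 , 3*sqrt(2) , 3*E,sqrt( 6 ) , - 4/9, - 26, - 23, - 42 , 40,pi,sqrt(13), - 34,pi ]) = [ - 42,  -  34, - 26  ,-23, -10.76, - 4/9, sqrt(6), pi,pi , sqrt(13),3*sqrt(2),3*E , 40, 94.18 ] 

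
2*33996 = 67992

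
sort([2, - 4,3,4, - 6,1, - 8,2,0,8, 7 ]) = [ - 8,-6,-4, 0, 1,2,2,3,4,7,8] 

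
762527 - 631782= 130745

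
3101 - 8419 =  - 5318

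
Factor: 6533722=2^1 * 13^1 * 251297^1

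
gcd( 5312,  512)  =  64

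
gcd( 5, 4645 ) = 5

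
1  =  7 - 6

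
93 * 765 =71145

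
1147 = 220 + 927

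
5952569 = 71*83839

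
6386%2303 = 1780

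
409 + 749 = 1158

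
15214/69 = 15214/69 = 220.49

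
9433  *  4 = 37732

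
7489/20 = 7489/20 = 374.45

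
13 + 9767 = 9780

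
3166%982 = 220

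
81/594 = 3/22 = 0.14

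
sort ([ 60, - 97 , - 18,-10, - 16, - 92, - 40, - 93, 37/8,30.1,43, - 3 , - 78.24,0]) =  [-97,- 93, - 92, - 78.24, - 40, - 18, - 16, - 10, -3, 0,37/8,30.1,43,  60] 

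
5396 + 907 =6303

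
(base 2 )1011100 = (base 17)57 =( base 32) 2s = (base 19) 4G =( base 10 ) 92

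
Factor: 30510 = 2^1* 3^3*5^1 * 113^1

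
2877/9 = 959/3 = 319.67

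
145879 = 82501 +63378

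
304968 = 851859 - 546891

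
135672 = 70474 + 65198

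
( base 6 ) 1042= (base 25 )9H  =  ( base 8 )362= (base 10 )242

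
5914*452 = 2673128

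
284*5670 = 1610280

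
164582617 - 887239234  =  - 722656617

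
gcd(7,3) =1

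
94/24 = 3 + 11/12 = 3.92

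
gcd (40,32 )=8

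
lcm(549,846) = 51606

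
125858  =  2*62929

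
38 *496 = 18848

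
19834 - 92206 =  - 72372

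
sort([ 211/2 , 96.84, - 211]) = [ - 211,96.84,211/2] 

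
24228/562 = 12114/281=43.11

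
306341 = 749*409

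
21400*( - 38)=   -  813200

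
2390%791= 17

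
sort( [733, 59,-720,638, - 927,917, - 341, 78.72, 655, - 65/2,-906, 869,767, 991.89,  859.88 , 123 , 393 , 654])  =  [ - 927, - 906, - 720, - 341,-65/2, 59, 78.72, 123,393,638, 654, 655,733,767, 859.88, 869,917,  991.89]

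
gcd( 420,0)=420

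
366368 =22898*16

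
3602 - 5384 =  - 1782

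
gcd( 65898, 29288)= 7322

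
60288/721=60288/721 = 83.62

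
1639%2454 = 1639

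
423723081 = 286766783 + 136956298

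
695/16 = 695/16 = 43.44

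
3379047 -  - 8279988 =11659035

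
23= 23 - 0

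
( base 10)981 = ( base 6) 4313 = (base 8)1725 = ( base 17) 36c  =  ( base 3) 1100100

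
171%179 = 171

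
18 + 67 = 85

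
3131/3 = 3131/3 = 1043.67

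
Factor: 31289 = 67^1*467^1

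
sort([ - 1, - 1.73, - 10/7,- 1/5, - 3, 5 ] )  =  [ - 3, - 1.73, - 10/7, -1, - 1/5, 5]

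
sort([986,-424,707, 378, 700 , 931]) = [ - 424,378, 700,707, 931, 986 ]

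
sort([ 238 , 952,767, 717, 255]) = [238, 255, 717,  767,  952 ]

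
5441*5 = 27205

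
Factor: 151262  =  2^1*53^1*1427^1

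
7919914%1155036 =989698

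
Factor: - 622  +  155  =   - 467 = - 467^1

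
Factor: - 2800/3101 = -400/443 = -2^4 * 5^2*443^( - 1)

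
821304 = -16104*( - 51 )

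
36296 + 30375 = 66671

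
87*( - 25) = -2175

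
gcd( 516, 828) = 12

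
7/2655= 7/2655 = 0.00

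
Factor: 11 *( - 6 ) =-66=- 2^1 *3^1 * 11^1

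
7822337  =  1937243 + 5885094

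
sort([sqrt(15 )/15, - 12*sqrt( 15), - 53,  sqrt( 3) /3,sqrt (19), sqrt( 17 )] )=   [ - 53, - 12* sqrt( 15),sqrt( 15 )/15,sqrt( 3)/3 , sqrt(17 ), sqrt( 19 ) ] 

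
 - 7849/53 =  - 149 + 48/53 =- 148.09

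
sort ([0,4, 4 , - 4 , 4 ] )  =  [ - 4,0, 4 , 4,4 ] 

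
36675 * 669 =24535575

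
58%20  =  18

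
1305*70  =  91350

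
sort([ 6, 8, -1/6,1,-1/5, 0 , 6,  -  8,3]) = [ - 8,-1/5,  -  1/6,0,1,3, 6,6, 8]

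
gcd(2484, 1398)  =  6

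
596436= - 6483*(-92) 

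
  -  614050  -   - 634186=20136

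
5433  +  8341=13774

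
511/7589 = 511/7589 = 0.07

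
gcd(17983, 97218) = 1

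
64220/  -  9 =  - 7136 + 4/9=- 7135.56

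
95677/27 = 95677/27 = 3543.59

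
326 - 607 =- 281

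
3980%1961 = 58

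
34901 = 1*34901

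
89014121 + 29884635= 118898756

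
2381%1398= 983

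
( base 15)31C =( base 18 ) 230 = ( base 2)1010111110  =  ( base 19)1hi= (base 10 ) 702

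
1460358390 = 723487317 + 736871073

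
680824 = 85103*8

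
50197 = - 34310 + 84507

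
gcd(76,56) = 4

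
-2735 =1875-4610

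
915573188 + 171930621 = 1087503809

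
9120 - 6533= 2587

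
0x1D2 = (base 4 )13102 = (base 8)722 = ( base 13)29b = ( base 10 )466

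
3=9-6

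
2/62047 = 2/62047 = 0.00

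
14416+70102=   84518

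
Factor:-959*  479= - 459361 = -  7^1*137^1 * 479^1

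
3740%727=105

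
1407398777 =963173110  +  444225667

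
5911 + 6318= 12229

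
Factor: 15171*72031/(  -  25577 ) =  - 1092782301/25577 = -3^1*13^1*389^1*25577^( - 1 )*72031^1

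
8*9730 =77840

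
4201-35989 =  - 31788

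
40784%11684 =5732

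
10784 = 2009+8775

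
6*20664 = 123984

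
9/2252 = 9/2252 = 0.00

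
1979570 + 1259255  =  3238825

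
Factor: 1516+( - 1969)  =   - 453  =  -3^1*151^1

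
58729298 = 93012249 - 34282951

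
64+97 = 161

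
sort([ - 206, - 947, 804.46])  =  [ - 947 ,- 206,804.46 ] 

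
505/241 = 2 + 23/241 =2.10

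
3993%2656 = 1337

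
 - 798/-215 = 798/215 = 3.71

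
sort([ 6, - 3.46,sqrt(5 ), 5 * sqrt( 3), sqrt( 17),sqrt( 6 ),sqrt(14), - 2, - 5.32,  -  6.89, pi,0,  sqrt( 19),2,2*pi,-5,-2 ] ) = [ - 6.89, - 5.32 ,  -  5,-3.46,-2,  -  2, 0, 2,sqrt( 5),sqrt( 6),  pi,sqrt( 14), sqrt( 17), sqrt( 19),  6,  2*pi , 5*sqrt( 3 )] 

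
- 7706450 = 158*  ( - 48775 )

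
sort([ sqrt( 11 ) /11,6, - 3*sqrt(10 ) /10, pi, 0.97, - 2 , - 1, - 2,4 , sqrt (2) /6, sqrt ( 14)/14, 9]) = [ - 2 ,-2, - 1, - 3*sqrt(10 )/10,sqrt( 2 ) /6,sqrt(14 )/14,  sqrt( 11) /11,0.97, pi, 4, 6,9]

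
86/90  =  43/45 = 0.96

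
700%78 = 76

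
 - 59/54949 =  - 59/54949=   - 0.00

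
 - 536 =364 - 900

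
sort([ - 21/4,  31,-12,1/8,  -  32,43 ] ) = [ - 32,  -  12, - 21/4 , 1/8, 31,43] 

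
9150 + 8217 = 17367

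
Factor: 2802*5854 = 16402908 = 2^2*3^1*467^1*2927^1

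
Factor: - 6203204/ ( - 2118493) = 2^2*7^2*13^( - 1)*107^ ( - 1 )*1523^(  -  1 ) * 31649^1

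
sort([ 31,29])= [ 29,31 ]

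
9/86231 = 9/86231 = 0.00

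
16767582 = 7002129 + 9765453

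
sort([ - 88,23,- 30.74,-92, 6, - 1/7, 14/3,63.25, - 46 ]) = [ - 92, - 88,-46, - 30.74, - 1/7,14/3,6,23, 63.25 ]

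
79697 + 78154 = 157851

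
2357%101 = 34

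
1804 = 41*44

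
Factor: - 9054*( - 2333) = 21122982 = 2^1*3^2*503^1*2333^1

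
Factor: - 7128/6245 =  - 2^3*3^4*5^( - 1)*11^1*1249^( - 1 ) 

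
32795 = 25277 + 7518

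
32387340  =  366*88490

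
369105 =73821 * 5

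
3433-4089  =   - 656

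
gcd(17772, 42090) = 6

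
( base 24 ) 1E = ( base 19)20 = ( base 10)38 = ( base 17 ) 24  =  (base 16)26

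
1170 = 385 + 785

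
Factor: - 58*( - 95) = 2^1 *5^1 * 19^1*29^1  =  5510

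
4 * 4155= 16620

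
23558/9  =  2617 + 5/9 = 2617.56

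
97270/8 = 12158 + 3/4 = 12158.75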